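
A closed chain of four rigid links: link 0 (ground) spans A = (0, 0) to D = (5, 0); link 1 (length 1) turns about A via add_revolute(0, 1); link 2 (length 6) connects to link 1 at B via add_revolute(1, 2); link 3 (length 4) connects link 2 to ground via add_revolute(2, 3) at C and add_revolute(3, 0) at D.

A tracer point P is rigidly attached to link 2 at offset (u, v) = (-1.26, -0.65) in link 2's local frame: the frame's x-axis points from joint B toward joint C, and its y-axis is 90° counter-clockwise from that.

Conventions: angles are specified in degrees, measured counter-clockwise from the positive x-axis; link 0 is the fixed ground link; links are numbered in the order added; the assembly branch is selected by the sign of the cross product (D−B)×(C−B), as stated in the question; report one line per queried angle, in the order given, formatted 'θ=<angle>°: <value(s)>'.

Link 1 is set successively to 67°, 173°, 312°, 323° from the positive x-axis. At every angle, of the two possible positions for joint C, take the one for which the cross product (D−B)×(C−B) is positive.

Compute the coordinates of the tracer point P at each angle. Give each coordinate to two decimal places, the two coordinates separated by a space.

A=(0,0), D=(5.00,0)
θ=67°: B = A + 1.00·(cos67°, sin67°) = (0.3907, 0.9205)
θ=67°: |BD| = 4.7003
θ=67°: circle(B,6.00) ∩ circle(D,4.00): a=4.4777, h=3.9938
θ=67°:   candidates: C₊=(5.5638,3.9601) cross=18.772; C₋=(3.9996,-3.8729) cross=-18.772
θ=67°:   branch + wants cross > 0 → take C=(5.5638,3.9601) (cross=18.772)
θ=67°: ex = (C−B)/|BC| = (0.8622,0.5066); ey = (-0.5066,0.8622)
θ=67°: P = B + -1.26·ex + -0.65·ey = (-0.3663,-0.2782)
θ=173°: B = A + 1.00·(cos173°, sin173°) = (-0.9925, 0.1219)
θ=173°: |BD| = 5.9938
θ=173°: circle(B,6.00) ∩ circle(D,4.00): a=4.6653, h=3.7729
θ=173°:   candidates: C₊=(3.7485,3.7992) cross=22.614; C₋=(3.5951,-3.7452) cross=-22.614
θ=173°:   branch + wants cross > 0 → take C=(3.7485,3.7992) (cross=22.614)
θ=173°: ex = (C−B)/|BC| = (0.7902,0.6129); ey = (-0.6129,0.7902)
θ=173°: P = B + -1.26·ex + -0.65·ey = (-1.5898,-1.1640)
θ=312°: B = A + 1.00·(cos312°, sin312°) = (0.6691, -0.7431)
θ=312°: |BD| = 4.3942
θ=312°: circle(B,6.00) ∩ circle(D,4.00): a=4.4728, h=3.9992
θ=312°:   candidates: C₊=(4.4012,3.9549) cross=17.573; C₋=(5.7539,-3.9283) cross=-17.573
θ=312°:   branch + wants cross > 0 → take C=(4.4012,3.9549) (cross=17.573)
θ=312°: ex = (C−B)/|BC| = (0.6220,0.7830); ey = (-0.7830,0.6220)
θ=312°: P = B + -1.26·ex + -0.65·ey = (0.3944,-2.1340)
θ=323°: B = A + 1.00·(cos323°, sin323°) = (0.7986, -0.6018)
θ=323°: |BD| = 4.2442
θ=323°: circle(B,6.00) ∩ circle(D,4.00): a=4.4783, h=3.9931
θ=323°:   candidates: C₊=(4.6654,3.9860) cross=16.948; C₋=(5.7979,-3.9196) cross=-16.948
θ=323°:   branch + wants cross > 0 → take C=(4.6654,3.9860) (cross=16.948)
θ=323°: ex = (C−B)/|BC| = (0.6445,0.7646); ey = (-0.7646,0.6445)
θ=323°: P = B + -1.26·ex + -0.65·ey = (0.4836,-1.9842)

θ=67°: -0.37 -0.28
θ=173°: -1.59 -1.16
θ=312°: 0.39 -2.13
θ=323°: 0.48 -1.98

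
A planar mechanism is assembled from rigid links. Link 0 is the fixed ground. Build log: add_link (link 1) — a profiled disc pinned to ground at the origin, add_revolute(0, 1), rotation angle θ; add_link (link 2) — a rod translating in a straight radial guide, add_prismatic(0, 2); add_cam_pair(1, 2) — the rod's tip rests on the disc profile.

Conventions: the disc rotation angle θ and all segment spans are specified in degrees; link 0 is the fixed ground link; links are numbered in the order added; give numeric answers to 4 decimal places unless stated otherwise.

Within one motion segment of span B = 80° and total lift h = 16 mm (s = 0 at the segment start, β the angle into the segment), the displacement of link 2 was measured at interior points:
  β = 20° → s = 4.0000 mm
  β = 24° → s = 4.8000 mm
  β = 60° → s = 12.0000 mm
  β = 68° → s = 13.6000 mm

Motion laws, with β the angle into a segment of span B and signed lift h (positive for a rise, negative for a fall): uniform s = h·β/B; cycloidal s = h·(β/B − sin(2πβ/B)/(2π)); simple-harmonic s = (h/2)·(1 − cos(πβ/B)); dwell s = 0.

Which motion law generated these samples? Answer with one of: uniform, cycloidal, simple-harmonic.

candidates at β/B = r: uniform s = h·r (linear in β); cycloidal s = h·(r − sin(2πr)/(2π)); simple-harmonic s = (h/2)(1 − cos(πr))
β=20°: printed 4.0000 | uniform 4.0000, cycloidal 1.4535, simple-harmonic 2.3431
β=24°: printed 4.8000 | uniform 4.8000, cycloidal 2.3782, simple-harmonic 3.2977
β=60°: printed 12.0000 | uniform 12.0000, cycloidal 14.5465, simple-harmonic 13.6569
β=68°: printed 13.6000 | uniform 13.6000, cycloidal 15.6601, simple-harmonic 15.1281
only one law matches every sample → uniform

uniform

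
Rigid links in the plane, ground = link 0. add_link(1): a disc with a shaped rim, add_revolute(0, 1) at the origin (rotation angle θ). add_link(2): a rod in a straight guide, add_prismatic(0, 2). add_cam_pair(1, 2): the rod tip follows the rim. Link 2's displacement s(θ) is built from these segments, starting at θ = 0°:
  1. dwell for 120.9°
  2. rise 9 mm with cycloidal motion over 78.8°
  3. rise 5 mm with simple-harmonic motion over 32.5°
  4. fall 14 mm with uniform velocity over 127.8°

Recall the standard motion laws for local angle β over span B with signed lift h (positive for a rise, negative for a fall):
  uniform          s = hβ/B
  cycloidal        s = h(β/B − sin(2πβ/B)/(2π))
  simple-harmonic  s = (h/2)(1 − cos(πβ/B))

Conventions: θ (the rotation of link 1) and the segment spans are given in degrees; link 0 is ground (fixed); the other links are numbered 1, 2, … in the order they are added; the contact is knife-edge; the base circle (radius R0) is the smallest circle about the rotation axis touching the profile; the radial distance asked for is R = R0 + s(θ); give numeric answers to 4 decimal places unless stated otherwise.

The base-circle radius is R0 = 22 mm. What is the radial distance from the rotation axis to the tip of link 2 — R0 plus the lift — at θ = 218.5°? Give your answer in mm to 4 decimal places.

segment 1 (0° to 120.9°, dwell): s unchanged at 0.0000
segment 2 (120.9° to 199.7°, cycloidal, h = 9) is passed completely: s = 0.0000 + (9) = 9.0000
θ = 218.5° falls in segment 3 (199.7° to 232.2°, simple-harmonic, h = 5): β = 218.5 − 199.7 = 18.8°, B = 32.5°; Δs = 5/2·(1 − cos(π·0.5785)) = 3.1100; s = 9.0000 + 3.1100 = 12.1100
R = R0 + s = 22 + 12.1100 = 34.1100

34.1100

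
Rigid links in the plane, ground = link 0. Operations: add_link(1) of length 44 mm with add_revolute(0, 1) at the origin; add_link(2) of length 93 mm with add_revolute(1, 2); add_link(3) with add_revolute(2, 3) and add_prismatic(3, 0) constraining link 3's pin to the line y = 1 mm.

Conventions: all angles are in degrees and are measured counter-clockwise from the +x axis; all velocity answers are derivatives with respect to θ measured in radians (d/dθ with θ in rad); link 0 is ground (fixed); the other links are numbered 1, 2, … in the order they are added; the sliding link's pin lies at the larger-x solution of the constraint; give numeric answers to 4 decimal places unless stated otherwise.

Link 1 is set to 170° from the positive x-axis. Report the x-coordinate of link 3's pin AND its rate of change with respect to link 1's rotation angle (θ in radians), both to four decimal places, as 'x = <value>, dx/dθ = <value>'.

geometry: r = 44 mm, L = 93 mm, e = 1 mm
crank pin P = (r cos θ, r sin θ) = (-43.331541, 7.640520)
h = r sin θ − e = 7.640520 − 1 = 6.640520
x = r cos θ + √(L² − h²) = -43.331541 + 92.762619 = 49.431078
dx/dθ = −r sin θ − h·r cos θ/√(L² − h²) (θ in radians; h = 6.640520) = -4.538581

x = 49.4311, dx/dθ = -4.5386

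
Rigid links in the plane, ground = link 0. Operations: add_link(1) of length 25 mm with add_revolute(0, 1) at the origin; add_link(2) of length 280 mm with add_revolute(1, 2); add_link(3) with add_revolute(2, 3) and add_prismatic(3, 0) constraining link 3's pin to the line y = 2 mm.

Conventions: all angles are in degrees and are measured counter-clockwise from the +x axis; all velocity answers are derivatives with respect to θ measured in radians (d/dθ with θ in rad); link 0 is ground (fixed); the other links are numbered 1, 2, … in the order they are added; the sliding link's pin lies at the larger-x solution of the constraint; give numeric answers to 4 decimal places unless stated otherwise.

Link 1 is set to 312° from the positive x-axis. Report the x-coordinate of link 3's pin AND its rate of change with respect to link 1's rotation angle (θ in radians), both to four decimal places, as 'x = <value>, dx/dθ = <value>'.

geometry: r = 25 mm, L = 280 mm, e = 2 mm
crank pin P = (r cos θ, r sin θ) = (16.728265, -18.578621)
h = r sin θ − e = -18.578621 − 2 = -20.578621
x = r cos θ + √(L² − h²) = 16.728265 + 279.242762 = 295.971028
dx/dθ = −r sin θ − h·r cos θ/√(L² − h²) (θ in radians; h = -20.578621) = 19.811400

x = 295.9710, dx/dθ = 19.8114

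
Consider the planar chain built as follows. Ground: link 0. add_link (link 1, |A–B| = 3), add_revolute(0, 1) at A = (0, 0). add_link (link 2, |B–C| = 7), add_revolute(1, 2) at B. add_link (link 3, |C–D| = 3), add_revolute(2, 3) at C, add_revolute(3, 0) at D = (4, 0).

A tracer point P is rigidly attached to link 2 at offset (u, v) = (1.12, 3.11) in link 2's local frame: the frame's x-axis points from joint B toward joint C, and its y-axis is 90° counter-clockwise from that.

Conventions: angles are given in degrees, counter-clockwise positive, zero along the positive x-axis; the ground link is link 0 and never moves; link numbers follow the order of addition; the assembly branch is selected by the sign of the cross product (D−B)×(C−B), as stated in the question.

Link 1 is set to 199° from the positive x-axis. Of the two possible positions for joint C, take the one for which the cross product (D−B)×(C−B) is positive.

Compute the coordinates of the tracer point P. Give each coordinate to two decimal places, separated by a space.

A=(0,0), D=(4.00,0)
B = A + 3.00·(cos199°, sin199°) = (-2.8366, -0.9767)
|BD| = 6.9060
circle(B,7.00) ∩ circle(D,3.00): a=6.3490, h=2.9478
  candidates: C₊=(3.0317,2.8395) cross=20.358; C₋=(3.8656,-2.9970) cross=-20.358
  branch + wants cross > 0 → take C=(3.0317,2.8395) (cross=20.358)
ex = (C−B)/|BC| = (0.8383,0.5452); ey = (-0.5452,0.8383)
P = B + 1.12·ex + 3.11·ey = (-3.5931,2.2411)

-3.59 2.24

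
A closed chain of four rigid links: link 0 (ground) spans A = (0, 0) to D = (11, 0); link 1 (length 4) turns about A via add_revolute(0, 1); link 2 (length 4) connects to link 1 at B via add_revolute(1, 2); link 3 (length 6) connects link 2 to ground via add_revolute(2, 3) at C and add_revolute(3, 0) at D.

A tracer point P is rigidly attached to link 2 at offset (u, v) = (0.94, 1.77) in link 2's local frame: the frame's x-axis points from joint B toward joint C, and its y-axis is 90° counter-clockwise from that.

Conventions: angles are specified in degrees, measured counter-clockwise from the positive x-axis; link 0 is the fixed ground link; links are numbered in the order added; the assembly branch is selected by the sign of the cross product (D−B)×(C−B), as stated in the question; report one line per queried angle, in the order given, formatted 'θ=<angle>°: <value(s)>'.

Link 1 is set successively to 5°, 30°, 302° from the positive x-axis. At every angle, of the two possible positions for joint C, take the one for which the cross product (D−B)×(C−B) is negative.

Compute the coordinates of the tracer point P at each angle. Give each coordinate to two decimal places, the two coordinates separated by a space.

A=(0,0), D=(11.00,0)
θ=5°: B = A + 4.00·(cos5°, sin5°) = (3.9848, 0.3486)
θ=5°: |BD| = 7.0239
θ=5°: circle(B,4.00) ∩ circle(D,6.00): a=2.0882, h=3.4116
θ=5°:   candidates: C₊=(6.2398,3.6524) cross=23.963; C₋=(5.9011,-3.1625) cross=-23.963
θ=5°:   branch - wants cross < 0 → take C=(5.9011,-3.1625) (cross=-23.963)
θ=5°: ex = (C−B)/|BC| = (0.4791,-0.8778); ey = (0.8778,0.4791)
θ=5°: P = B + 0.94·ex + 1.77·ey = (5.9888,0.3715)
θ=30°: B = A + 4.00·(cos30°, sin30°) = (3.4641, 2.0000)
θ=30°: |BD| = 7.7968
θ=30°: circle(B,4.00) ∩ circle(D,6.00): a=2.6158, h=3.0261
θ=30°:   candidates: C₊=(6.7686,4.2539) cross=23.594; C₋=(5.2161,-1.5959) cross=-23.594
θ=30°:   branch - wants cross < 0 → take C=(5.2161,-1.5959) (cross=-23.594)
θ=30°: ex = (C−B)/|BC| = (0.4380,-0.8990); ey = (0.8990,0.4380)
θ=30°: P = B + 0.94·ex + 1.77·ey = (5.4670,1.9302)
θ=302°: B = A + 4.00·(cos302°, sin302°) = (2.1197, -3.3922)
θ=302°: |BD| = 9.5062
θ=302°: circle(B,4.00) ∩ circle(D,6.00): a=3.7011, h=1.5171
θ=302°:   candidates: C₊=(5.0358,-0.6542) cross=14.422; C₋=(6.1185,-3.4887) cross=-14.422
θ=302°:   branch - wants cross < 0 → take C=(6.1185,-3.4887) (cross=-14.422)
θ=302°: ex = (C−B)/|BC| = (0.9997,-0.0241); ey = (0.0241,0.9997)
θ=302°: P = B + 0.94·ex + 1.77·ey = (3.1021,-1.6454)

θ=5°: 5.99 0.37
θ=30°: 5.47 1.93
θ=302°: 3.10 -1.65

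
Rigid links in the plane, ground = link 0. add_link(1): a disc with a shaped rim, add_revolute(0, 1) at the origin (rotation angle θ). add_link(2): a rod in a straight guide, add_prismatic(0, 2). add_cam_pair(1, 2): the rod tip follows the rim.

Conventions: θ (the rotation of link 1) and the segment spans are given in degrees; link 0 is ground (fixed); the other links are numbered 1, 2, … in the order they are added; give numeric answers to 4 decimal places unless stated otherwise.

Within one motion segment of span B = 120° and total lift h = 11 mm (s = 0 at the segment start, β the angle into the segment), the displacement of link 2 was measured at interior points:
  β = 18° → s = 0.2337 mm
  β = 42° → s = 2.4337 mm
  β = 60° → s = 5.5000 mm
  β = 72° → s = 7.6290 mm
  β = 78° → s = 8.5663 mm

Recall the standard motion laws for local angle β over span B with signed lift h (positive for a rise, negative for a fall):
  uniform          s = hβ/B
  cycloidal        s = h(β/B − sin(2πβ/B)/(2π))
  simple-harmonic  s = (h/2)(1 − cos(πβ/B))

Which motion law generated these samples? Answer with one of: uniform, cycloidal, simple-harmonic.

candidates at β/B = r: uniform s = h·r (linear in β); cycloidal s = h·(r − sin(2πr)/(2π)); simple-harmonic s = (h/2)(1 − cos(πr))
β=18°: printed 0.2337 | uniform 1.6500, cycloidal 0.2337, simple-harmonic 0.5995
β=42°: printed 2.4337 | uniform 3.8500, cycloidal 2.4337, simple-harmonic 3.0031
β=60°: printed 5.5000 | uniform 5.5000, cycloidal 5.5000, simple-harmonic 5.5000
β=72°: printed 7.6290 | uniform 6.6000, cycloidal 7.6290, simple-harmonic 7.1996
β=78°: printed 8.5663 | uniform 7.1500, cycloidal 8.5663, simple-harmonic 7.9969
only one law matches every sample → cycloidal

cycloidal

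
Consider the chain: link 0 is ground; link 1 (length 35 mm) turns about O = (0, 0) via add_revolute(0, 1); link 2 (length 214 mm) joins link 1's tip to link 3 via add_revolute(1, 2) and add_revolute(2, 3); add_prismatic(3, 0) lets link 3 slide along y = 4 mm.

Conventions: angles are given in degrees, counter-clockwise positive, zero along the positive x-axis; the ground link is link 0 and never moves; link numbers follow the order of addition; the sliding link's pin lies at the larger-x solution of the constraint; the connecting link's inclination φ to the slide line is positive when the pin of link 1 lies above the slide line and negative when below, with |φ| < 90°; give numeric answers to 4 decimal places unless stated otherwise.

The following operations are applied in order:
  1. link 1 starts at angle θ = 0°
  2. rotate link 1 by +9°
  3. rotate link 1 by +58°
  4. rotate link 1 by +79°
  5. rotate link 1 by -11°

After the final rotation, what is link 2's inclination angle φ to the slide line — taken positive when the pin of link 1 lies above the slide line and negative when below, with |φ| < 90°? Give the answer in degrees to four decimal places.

geometry: r = 35 mm, L = 214 mm, e = 4 mm; θ starts at 0°
rotate link 1 by +9°: θ ← 0° +9° = 9°
rotate link 1 by +58°: θ ← 9° +58° = 67°
rotate link 1 by +79°: θ ← 67° +79° = 146°
rotate link 1 by -11°: θ ← 146° -11° = 135°
h = r sin θ − e = 24.748737 − 4 = 20.748737
sin φ = h / L = 20.748737 / 214 = 0.09695672
φ = arcsin(0.09695672) = 5.563951°

5.5640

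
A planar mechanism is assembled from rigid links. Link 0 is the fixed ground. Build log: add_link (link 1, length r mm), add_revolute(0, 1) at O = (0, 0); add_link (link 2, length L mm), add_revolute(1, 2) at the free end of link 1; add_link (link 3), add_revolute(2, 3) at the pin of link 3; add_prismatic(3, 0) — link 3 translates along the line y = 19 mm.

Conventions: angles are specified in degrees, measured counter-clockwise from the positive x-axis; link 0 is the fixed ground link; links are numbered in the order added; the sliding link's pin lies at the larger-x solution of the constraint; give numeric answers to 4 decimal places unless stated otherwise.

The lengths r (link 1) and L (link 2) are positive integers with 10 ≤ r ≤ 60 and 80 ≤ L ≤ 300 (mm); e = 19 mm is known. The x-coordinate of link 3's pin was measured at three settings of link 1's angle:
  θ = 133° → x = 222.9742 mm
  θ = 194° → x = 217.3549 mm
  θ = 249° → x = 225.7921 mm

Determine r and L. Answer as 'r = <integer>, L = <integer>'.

constraint per measurement: (x − r cos θ)² + (r sin θ − e)² = L²
subtracting the θ₁ and θ₂ equations cancels the r² and L² terms:
r = (x₁² − x₂²) / (2[(x₁cos θ₁ + e sin θ₁) − (x₂cos θ₂ + e sin θ₂)]) = 16.0001 → r = 16
L² = (x₁ − r cos θ₁)² + (r sin θ₁ − e)² = 54756.0081 → L = 234.0000 → L = 234
check at θ₃=249°: x = 225.7921 (printed 225.7921) ✓

r = 16, L = 234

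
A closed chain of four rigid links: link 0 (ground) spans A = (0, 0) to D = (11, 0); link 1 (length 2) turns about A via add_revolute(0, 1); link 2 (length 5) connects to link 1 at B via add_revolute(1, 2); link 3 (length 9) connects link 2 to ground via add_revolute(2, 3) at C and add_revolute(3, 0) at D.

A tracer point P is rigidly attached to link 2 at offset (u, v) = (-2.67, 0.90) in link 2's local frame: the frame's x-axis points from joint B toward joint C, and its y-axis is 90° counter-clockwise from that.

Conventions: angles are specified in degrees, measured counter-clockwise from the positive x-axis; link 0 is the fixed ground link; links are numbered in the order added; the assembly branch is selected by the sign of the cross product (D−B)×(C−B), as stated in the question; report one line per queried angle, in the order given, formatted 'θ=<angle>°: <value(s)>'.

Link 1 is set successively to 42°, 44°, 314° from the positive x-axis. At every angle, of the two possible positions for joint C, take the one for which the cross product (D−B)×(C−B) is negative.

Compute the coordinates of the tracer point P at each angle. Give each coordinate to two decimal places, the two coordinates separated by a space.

A=(0,0), D=(11.00,0)
θ=42°: B = A + 2.00·(cos42°, sin42°) = (1.4863, 1.3383)
θ=42°: |BD| = 9.6074
θ=42°: circle(B,5.00) ∩ circle(D,9.00): a=1.8893, h=4.6293
θ=42°:   candidates: C₊=(4.0020,5.6593) cross=44.476; C₋=(2.7123,-3.5091) cross=-44.476
θ=42°:   branch - wants cross < 0 → take C=(2.7123,-3.5091) (cross=-44.476)
θ=42°: ex = (C−B)/|BC| = (0.2452,-0.9695); ey = (0.9695,0.2452)
θ=42°: P = B + -2.67·ex + 0.90·ey = (1.7041,4.1474)
θ=44°: B = A + 2.00·(cos44°, sin44°) = (1.4387, 1.3893)
θ=44°: |BD| = 9.6617
θ=44°: circle(B,5.00) ∩ circle(D,9.00): a=1.9328, h=4.6113
θ=44°:   candidates: C₊=(4.0145,5.6748) cross=44.553; C₋=(2.6883,-3.4520) cross=-44.553
θ=44°:   branch - wants cross < 0 → take C=(2.6883,-3.4520) (cross=-44.553)
θ=44°: ex = (C−B)/|BC| = (0.2499,-0.9683); ey = (0.9683,0.2499)
θ=44°: P = B + -2.67·ex + 0.90·ey = (1.6428,4.1995)
θ=314°: B = A + 2.00·(cos314°, sin314°) = (1.3893, -1.4387)
θ=314°: |BD| = 9.7178
θ=314°: circle(B,5.00) ∩ circle(D,9.00): a=1.9776, h=4.5923
θ=314°:   candidates: C₊=(2.6652,3.3958) cross=44.627; C₋=(4.0250,-5.6876) cross=-44.627
θ=314°:   branch - wants cross < 0 → take C=(4.0250,-5.6876) (cross=-44.627)
θ=314°: ex = (C−B)/|BC| = (0.5271,-0.8498); ey = (0.8498,0.5271)
θ=314°: P = B + -2.67·ex + 0.90·ey = (0.7467,1.3047)

θ=42°: 1.70 4.15
θ=44°: 1.64 4.20
θ=314°: 0.75 1.30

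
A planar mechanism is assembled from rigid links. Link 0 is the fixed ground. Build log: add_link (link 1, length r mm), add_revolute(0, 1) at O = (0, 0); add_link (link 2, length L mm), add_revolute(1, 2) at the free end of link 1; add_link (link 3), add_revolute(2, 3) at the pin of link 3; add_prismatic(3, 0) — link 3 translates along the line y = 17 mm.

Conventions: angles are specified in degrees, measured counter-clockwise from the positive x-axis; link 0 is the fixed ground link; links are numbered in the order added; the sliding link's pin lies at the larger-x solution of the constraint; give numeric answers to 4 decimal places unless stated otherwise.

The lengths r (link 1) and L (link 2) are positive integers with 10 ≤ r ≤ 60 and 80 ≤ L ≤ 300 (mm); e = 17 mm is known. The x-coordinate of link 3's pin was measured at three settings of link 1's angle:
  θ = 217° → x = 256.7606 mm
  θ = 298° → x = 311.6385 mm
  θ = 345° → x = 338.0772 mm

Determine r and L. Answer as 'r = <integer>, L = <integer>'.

constraint per measurement: (x − r cos θ)² + (r sin θ − e)² = L²
subtracting the θ₁ and θ₂ equations cancels the r² and L² terms:
r = (x₁² − x₂²) / (2[(x₁cos θ₁ + e sin θ₁) − (x₂cos θ₂ + e sin θ₂)]) = 44.9999 → r = 45
L² = (x₁ − r cos θ₁)² + (r sin θ₁ − e)² = 87616.0146 → L = 296.0000 → L = 296
check at θ₃=345°: x = 338.0772 (printed 338.0772) ✓

r = 45, L = 296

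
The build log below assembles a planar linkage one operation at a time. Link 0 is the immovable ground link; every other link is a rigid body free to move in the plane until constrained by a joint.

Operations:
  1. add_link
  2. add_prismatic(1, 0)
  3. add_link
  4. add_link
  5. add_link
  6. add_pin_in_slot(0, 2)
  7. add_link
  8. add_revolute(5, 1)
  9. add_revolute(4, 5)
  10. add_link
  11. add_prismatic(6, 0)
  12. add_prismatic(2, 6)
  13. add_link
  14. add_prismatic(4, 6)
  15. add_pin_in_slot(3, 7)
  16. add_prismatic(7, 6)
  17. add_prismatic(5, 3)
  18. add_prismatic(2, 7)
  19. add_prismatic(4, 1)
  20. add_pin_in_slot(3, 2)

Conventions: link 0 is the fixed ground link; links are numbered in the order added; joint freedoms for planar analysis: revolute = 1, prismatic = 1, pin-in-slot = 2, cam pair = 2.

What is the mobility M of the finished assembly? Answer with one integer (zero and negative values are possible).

(L,J1,J2)=(1,0,0); link0 fixed
link1: (2,0,0)
P 1-0 [J1]: (2,1,0)
link2: (3,1,0)
link3: (4,1,0)
link4: (5,1,0)
PS 0-2 [J2]: (5,1,1)
link5: (6,1,1)
R 5-1 [J1]: (6,2,1)
R 4-5 [J1]: (6,3,1)
link6: (7,3,1)
P 6-0 [J1]: (7,4,1)
P 2-6 [J1]: (7,5,1)
link7: (8,5,1)
P 4-6 [J1]: (8,6,1)
PS 3-7 [J2]: (8,6,2)
P 7-6 [J1]: (8,7,2)
P 5-3 [J1]: (8,8,2)
P 2-7 [J1]: (8,9,2)
P 4-1 [J1]: (8,10,2)
PS 3-2 [J2]: (8,10,3)
Grübler: 3·7 − 2·10 − 3 = -2

M = -2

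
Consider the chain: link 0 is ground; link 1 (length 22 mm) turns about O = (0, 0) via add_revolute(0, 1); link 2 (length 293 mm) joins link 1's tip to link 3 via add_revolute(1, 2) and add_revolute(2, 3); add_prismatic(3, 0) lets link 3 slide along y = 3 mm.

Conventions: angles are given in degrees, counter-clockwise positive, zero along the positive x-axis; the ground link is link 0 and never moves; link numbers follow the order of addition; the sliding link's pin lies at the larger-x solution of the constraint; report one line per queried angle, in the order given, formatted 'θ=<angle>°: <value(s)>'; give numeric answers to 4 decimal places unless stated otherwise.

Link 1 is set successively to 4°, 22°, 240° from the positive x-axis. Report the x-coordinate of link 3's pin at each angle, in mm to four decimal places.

geometry: r = 22 mm, L = 293 mm, e = 3 mm
θ=4°: crank pin P = (r cos θ, r sin θ) = (21.946409, 1.534642)
θ=4°: h = r sin θ − e = 1.534642 − 3 = -1.465358
θ=4°: x = r cos θ + √(L² − h²) = 21.946409 + 292.996336 = 314.942745
θ=22°: crank pin P = (r cos θ, r sin θ) = (20.398045, 8.241345)
θ=22°: h = r sin θ − e = 8.241345 − 3 = 5.241345
θ=22°: x = r cos θ + √(L² − h²) = 20.398045 + 292.953116 = 313.351161
θ=240°: crank pin P = (r cos θ, r sin θ) = (-11.000000, -19.052559)
θ=240°: h = r sin θ − e = -19.052559 − 3 = -22.052559
θ=240°: x = r cos θ + √(L² − h²) = -11.000000 + 292.168932 = 281.168932

θ=4°: 314.9427
θ=22°: 313.3512
θ=240°: 281.1689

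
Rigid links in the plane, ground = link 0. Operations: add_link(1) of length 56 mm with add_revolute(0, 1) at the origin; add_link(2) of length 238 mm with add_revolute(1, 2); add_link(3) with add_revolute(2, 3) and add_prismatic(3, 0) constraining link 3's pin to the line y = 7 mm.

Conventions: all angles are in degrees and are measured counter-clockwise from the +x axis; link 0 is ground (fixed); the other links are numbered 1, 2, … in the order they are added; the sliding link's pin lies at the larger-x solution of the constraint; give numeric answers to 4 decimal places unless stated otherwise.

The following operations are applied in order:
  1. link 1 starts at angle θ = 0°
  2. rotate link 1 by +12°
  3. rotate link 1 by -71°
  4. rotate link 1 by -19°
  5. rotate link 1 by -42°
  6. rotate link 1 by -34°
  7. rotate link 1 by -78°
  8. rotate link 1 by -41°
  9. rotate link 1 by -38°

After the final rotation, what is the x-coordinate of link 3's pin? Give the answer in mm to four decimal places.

geometry: r = 56 mm, L = 238 mm, e = 7 mm; θ starts at 0°
rotate link 1 by +12°: θ ← 0° +12° = 12°
rotate link 1 by -71°: θ ← 12° -71° = -59°
rotate link 1 by -19°: θ ← -59° -19° = -78°
rotate link 1 by -42°: θ ← -78° -42° = -120°
rotate link 1 by -34°: θ ← -120° -34° = -154°
rotate link 1 by -78°: θ ← -154° -78° = -232°
rotate link 1 by -41°: θ ← -232° -41° = -273°
rotate link 1 by -38°: θ ← -273° -38° = -311°
crank pin P = (r cos θ, r sin θ) = (36.739306, 42.263736)
h = r sin θ − e = 42.263736 − 7 = 35.263736
x = r cos θ + √(L² − h²) = 36.739306 + 235.373042 = 272.112348

272.1123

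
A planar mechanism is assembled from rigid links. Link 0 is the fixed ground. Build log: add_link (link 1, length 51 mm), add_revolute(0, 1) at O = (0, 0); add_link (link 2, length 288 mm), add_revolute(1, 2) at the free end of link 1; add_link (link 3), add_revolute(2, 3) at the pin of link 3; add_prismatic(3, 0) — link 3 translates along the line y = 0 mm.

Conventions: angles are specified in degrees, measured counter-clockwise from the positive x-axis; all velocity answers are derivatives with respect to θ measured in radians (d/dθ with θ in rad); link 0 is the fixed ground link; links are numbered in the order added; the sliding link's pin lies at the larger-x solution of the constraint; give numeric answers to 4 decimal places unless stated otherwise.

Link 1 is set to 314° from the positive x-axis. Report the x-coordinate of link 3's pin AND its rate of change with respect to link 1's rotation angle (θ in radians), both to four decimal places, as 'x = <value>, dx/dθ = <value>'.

geometry: r = 51 mm, L = 288 mm, e = 0 mm
crank pin P = (r cos θ, r sin θ) = (35.427577, -36.686330)
h = r sin θ − e = -36.686330 − 0 = -36.686330
x = r cos θ + √(L² − h²) = 35.427577 + 285.653835 = 321.081411
dx/dθ = −r sin θ − h·r cos θ/√(L² − h²) (θ in radians; h = -36.686330) = 41.236270

x = 321.0814, dx/dθ = 41.2363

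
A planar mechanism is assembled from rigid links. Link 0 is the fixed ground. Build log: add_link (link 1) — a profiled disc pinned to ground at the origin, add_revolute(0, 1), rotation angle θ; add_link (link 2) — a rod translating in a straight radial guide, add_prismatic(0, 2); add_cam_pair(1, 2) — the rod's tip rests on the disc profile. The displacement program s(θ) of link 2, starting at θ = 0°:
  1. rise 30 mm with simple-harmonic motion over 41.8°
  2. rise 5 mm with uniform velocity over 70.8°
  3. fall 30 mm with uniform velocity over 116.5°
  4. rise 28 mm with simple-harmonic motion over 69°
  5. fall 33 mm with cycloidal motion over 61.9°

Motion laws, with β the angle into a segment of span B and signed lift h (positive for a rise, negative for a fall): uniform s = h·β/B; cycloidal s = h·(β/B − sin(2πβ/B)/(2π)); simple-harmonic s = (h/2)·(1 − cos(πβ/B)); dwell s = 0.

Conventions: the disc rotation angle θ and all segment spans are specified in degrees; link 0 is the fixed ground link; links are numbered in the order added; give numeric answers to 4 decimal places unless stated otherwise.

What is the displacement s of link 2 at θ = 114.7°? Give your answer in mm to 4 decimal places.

seg 1 [0°–41.8°] simple-harmonic, h=30: full span → s += 30 → s = 30.0000
seg 2 [41.8°–112.6°] uniform, h=5: full span → s += 5 → s = 35.0000
seg 3 [112.6°–229.1°] uniform, h=-30: θ=114.7° here. β=2.1, B=116.5. -30·2.1/116.5 = -0.5408 → s = 34.4592

34.4592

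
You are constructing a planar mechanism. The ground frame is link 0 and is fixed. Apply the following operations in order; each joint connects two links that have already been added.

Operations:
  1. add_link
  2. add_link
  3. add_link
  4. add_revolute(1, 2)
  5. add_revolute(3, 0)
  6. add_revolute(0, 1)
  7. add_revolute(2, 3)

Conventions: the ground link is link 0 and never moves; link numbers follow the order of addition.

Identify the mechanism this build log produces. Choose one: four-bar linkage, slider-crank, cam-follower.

links: 4 (incl. ground); joints: 4 revolute, 0 prismatic, 0 higher (cam) pair, forming one closed loop
4 links in a single 4R loop → four-bar linkage

four-bar linkage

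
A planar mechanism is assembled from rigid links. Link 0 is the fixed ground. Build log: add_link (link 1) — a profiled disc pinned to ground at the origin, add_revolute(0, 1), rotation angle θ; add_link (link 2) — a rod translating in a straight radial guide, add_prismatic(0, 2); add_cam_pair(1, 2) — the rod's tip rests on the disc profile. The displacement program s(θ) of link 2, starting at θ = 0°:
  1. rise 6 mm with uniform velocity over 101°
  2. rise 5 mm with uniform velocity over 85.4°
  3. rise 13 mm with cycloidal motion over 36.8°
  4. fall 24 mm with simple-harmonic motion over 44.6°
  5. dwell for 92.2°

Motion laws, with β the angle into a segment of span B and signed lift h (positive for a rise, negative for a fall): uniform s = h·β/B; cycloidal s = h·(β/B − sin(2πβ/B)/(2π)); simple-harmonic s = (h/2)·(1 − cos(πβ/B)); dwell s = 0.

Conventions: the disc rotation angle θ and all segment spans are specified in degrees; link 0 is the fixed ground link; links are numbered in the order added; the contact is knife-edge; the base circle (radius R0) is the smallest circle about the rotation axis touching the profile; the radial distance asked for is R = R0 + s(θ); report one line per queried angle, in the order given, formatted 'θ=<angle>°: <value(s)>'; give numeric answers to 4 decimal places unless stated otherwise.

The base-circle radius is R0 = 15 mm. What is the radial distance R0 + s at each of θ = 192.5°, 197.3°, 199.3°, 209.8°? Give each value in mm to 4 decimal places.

seg 1 [0°–101°] uniform, h=6: full span → s += 6 → s = 6.0000
seg 2 [101°–186.4°] uniform, h=5: full span → s += 5 → s = 11.0000
seg 3 [186.4°–223.2°] cycloidal, h=13: θ=192.5° here. β=6.1, B=36.8. 13·(0.1658 − sin(2π·0.1658)/(2π)) = 0.3690 → s = 11.3690
seg 3 [186.4°–223.2°] cycloidal, h=13: θ=197.3° here. β=10.9, B=36.8. 13·(0.2962 − sin(2π·0.2962)/(2π)) = 1.8681 → s = 12.8681
seg 3 [186.4°–223.2°] cycloidal, h=13: θ=199.3° here. β=12.9, B=36.8. 13·(0.3505 − sin(2π·0.3505)/(2π)) = 2.8874 → s = 13.8874
seg 3 [186.4°–223.2°] cycloidal, h=13: θ=209.8° here. β=23.4, B=36.8. 13·(0.6359 − sin(2π·0.6359)/(2π)) = 9.8257 → s = 20.8257
θ=192.5°: R = R0 + s = 15 + 11.3690 = 26.3690
θ=197.3°: R = R0 + s = 15 + 12.8681 = 27.8681
θ=199.3°: R = R0 + s = 15 + 13.8874 = 28.8874
θ=209.8°: R = R0 + s = 15 + 20.8257 = 35.8257

θ=192.5°: 26.3690
θ=197.3°: 27.8681
θ=199.3°: 28.8874
θ=209.8°: 35.8257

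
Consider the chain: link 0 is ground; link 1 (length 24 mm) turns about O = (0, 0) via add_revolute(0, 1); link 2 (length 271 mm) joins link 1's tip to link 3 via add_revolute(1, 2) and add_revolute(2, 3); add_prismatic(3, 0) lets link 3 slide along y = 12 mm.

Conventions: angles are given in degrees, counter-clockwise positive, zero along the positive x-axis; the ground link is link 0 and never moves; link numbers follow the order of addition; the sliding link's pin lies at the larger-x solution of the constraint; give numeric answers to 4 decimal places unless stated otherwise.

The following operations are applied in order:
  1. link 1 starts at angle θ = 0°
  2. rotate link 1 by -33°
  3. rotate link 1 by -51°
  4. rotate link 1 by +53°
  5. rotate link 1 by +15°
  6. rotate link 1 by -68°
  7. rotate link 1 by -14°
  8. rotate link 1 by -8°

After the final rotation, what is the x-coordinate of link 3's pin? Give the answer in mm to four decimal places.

geometry: r = 24 mm, L = 271 mm, e = 12 mm; θ starts at 0°
rotate link 1 by -33°: θ ← 0° -33° = -33°
rotate link 1 by -51°: θ ← -33° -51° = -84°
rotate link 1 by +53°: θ ← -84° +53° = -31°
rotate link 1 by +15°: θ ← -31° +15° = -16°
rotate link 1 by -68°: θ ← -16° -68° = -84°
rotate link 1 by -14°: θ ← -84° -14° = -98°
rotate link 1 by -8°: θ ← -98° -8° = -106°
crank pin P = (r cos θ, r sin θ) = (-6.615297, -23.070281)
h = r sin θ − e = -23.070281 − 12 = -35.070281
x = r cos θ + √(L² − h²) = -6.615297 + 268.721185 = 262.105889

262.1059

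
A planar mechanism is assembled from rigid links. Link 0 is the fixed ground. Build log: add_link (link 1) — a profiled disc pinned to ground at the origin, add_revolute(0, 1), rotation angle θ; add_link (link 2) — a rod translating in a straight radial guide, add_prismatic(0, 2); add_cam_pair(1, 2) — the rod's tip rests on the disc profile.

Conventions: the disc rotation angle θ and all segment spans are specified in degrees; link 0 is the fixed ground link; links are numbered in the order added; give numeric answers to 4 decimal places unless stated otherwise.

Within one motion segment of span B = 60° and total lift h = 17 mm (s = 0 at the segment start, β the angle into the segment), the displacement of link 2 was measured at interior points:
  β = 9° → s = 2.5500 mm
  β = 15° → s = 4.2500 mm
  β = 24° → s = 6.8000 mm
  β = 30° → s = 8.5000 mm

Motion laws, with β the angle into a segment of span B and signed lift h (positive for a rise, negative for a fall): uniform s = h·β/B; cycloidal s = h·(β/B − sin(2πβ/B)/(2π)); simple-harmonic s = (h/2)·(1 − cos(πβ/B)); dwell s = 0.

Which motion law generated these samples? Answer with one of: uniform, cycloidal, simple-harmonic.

candidates at β/B = r: uniform s = h·r (linear in β); cycloidal s = h·(r − sin(2πr)/(2π)); simple-harmonic s = (h/2)(1 − cos(πr))
β=9°: printed 2.5500 | uniform 2.5500, cycloidal 0.3611, simple-harmonic 0.9264
β=15°: printed 4.2500 | uniform 4.2500, cycloidal 1.5444, simple-harmonic 2.4896
β=24°: printed 6.8000 | uniform 6.8000, cycloidal 5.2097, simple-harmonic 5.8734
β=30°: printed 8.5000 | uniform 8.5000, cycloidal 8.5000, simple-harmonic 8.5000
only one law matches every sample → uniform

uniform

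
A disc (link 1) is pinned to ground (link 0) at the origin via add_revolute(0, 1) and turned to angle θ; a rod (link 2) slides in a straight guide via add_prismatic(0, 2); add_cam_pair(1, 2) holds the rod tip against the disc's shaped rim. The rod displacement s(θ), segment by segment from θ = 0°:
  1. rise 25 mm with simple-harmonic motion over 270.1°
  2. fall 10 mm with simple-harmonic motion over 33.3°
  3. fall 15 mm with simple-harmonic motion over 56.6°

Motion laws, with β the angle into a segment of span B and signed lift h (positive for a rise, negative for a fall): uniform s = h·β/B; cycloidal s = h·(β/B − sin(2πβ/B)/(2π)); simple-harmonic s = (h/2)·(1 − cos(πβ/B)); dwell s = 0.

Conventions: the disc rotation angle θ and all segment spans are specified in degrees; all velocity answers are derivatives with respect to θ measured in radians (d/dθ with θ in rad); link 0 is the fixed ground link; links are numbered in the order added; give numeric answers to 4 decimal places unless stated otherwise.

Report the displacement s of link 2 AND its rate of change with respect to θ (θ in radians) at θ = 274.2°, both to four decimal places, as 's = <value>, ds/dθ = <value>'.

segment 1 (0° to 270.1°, simple-harmonic, h = 25) is passed completely: s = 0.0000 + (25) = 25.0000
θ = 274.2° falls in segment 2 (270.1° to 303.4°, simple-harmonic, h = -10): β = 274.2 − 270.1 = 4.1°, B = 33.3°; Δs = -10/2·(1 − cos(π·0.1231)) = -0.3694; s = 25.0000 − 0.3694 = 24.6306
velocity in seg [270.1°–303.4°] (simple-harmonic), θ in radians: β = 4.1° = 0.0716 rad, B = 33.3° = 0.5812 rad; ds/dθ = (πh/(2B)) sin(πβ/B) = (π·(-10)/(2·0.5812)) sin(π·0.1231) = -10.195386 mm/rad

s = 24.6306, ds/dθ = -10.1954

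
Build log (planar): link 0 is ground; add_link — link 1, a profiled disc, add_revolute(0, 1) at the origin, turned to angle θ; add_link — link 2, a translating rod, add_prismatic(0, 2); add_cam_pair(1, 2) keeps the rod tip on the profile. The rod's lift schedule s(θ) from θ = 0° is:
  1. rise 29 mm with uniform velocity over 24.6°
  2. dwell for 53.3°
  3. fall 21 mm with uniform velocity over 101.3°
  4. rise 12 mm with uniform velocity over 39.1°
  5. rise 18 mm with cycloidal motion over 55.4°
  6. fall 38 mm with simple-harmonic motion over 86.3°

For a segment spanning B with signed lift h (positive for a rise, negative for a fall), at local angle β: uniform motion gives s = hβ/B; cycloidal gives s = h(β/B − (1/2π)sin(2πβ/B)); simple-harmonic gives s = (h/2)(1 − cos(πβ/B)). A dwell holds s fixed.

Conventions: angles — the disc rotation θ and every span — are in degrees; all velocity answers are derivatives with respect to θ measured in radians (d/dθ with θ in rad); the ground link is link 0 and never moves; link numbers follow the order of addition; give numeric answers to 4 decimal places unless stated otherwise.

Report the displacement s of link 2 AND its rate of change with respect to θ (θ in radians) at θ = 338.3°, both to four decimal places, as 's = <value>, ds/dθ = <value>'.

seg 1 [0°–24.6°] uniform, h=29: full span → s += 29 → s = 29.0000
seg 2 [24.6°–77.9°] dwell: s stays 29.0000
seg 3 [77.9°–179.2°] uniform, h=-21: full span → s += -21 → s = 8.0000
seg 4 [179.2°–218.3°] uniform, h=12: full span → s += 12 → s = 20.0000
seg 5 [218.3°–273.7°] cycloidal, h=18: full span → s += 18 → s = 38.0000
seg 6 [273.7°–360°] simple-harmonic, h=-38: θ=338.3° here. β=64.6, B=86.3. -38/2·(1 − cos(π·0.7486)) = -32.3738 → s = 5.6262
velocity in seg [273.7°–360°] (simple-harmonic), θ in radians: β = 64.6° = 1.1275 rad, B = 86.3° = 1.5062 rad; ds/dθ = (πh/(2B)) sin(πβ/B) = (π·(-38)/(2·1.5062)) sin(π·0.7486) = -28.149297 mm/rad

s = 5.6262, ds/dθ = -28.1493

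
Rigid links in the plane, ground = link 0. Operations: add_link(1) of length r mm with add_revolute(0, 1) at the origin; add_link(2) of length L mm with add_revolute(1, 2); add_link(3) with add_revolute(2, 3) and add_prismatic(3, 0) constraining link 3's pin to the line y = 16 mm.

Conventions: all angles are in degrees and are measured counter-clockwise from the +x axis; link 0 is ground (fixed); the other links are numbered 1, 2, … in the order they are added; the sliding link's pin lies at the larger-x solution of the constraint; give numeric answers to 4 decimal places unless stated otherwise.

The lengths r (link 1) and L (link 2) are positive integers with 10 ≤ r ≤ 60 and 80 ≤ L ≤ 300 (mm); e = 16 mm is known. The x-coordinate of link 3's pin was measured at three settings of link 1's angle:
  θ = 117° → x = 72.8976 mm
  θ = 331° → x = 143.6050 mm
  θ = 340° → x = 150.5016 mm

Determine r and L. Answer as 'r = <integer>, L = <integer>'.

constraint per measurement: (x − r cos θ)² + (r sin θ − e)² = L²
subtracting the θ₁ and θ₂ equations cancels the r² and L² terms:
r = (x₁² − x₂²) / (2[(x₁cos θ₁ + e sin θ₁) − (x₂cos θ₂ + e sin θ₂)]) = 56.0000 → r = 56
L² = (x₁ − r cos θ₁)² + (r sin θ₁ − e)² = 10815.9960 → L = 104.0000 → L = 104
check at θ₃=340°: x = 150.5016 (printed 150.5016) ✓

r = 56, L = 104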